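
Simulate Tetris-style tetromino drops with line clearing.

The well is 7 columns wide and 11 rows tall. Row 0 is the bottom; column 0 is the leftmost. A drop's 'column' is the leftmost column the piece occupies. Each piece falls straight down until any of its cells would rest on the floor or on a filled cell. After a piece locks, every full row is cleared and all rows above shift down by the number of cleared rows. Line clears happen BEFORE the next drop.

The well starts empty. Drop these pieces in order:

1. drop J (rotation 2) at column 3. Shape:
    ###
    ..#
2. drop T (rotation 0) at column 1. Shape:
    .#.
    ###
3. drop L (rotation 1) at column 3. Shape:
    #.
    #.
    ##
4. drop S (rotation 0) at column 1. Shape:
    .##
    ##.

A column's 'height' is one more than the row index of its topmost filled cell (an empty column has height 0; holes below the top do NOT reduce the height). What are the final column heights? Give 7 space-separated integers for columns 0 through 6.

Answer: 0 6 7 7 4 2 0

Derivation:
Drop 1: J rot2 at col 3 lands with bottom-row=0; cleared 0 line(s) (total 0); column heights now [0 0 0 2 2 2 0], max=2
Drop 2: T rot0 at col 1 lands with bottom-row=2; cleared 0 line(s) (total 0); column heights now [0 3 4 3 2 2 0], max=4
Drop 3: L rot1 at col 3 lands with bottom-row=3; cleared 0 line(s) (total 0); column heights now [0 3 4 6 4 2 0], max=6
Drop 4: S rot0 at col 1 lands with bottom-row=5; cleared 0 line(s) (total 0); column heights now [0 6 7 7 4 2 0], max=7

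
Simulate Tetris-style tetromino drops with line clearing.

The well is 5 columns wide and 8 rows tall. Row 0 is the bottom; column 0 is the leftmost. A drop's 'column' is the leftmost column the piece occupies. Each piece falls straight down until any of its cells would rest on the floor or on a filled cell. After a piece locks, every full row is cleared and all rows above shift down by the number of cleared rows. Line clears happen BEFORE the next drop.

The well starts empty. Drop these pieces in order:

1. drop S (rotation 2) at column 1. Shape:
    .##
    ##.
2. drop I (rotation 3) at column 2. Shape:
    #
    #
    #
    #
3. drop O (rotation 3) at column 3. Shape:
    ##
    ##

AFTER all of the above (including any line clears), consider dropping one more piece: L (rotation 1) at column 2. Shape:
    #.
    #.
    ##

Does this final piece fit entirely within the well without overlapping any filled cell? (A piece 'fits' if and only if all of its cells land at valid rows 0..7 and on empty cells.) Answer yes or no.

Drop 1: S rot2 at col 1 lands with bottom-row=0; cleared 0 line(s) (total 0); column heights now [0 1 2 2 0], max=2
Drop 2: I rot3 at col 2 lands with bottom-row=2; cleared 0 line(s) (total 0); column heights now [0 1 6 2 0], max=6
Drop 3: O rot3 at col 3 lands with bottom-row=2; cleared 0 line(s) (total 0); column heights now [0 1 6 4 4], max=6
Test piece L rot1 at col 2 (width 2): heights before test = [0 1 6 4 4]; fits = False

Answer: no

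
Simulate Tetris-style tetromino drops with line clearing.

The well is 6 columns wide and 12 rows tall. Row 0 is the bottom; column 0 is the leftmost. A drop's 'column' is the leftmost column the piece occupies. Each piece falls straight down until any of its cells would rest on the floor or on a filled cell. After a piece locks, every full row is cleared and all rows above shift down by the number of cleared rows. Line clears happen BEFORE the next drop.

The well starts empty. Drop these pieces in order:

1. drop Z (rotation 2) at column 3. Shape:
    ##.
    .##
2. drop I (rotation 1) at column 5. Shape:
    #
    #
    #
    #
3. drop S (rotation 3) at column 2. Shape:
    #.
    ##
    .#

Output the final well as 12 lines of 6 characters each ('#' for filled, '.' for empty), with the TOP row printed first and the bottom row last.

Answer: ......
......
......
......
......
......
......
..#..#
..##.#
...#.#
...###
....##

Derivation:
Drop 1: Z rot2 at col 3 lands with bottom-row=0; cleared 0 line(s) (total 0); column heights now [0 0 0 2 2 1], max=2
Drop 2: I rot1 at col 5 lands with bottom-row=1; cleared 0 line(s) (total 0); column heights now [0 0 0 2 2 5], max=5
Drop 3: S rot3 at col 2 lands with bottom-row=2; cleared 0 line(s) (total 0); column heights now [0 0 5 4 2 5], max=5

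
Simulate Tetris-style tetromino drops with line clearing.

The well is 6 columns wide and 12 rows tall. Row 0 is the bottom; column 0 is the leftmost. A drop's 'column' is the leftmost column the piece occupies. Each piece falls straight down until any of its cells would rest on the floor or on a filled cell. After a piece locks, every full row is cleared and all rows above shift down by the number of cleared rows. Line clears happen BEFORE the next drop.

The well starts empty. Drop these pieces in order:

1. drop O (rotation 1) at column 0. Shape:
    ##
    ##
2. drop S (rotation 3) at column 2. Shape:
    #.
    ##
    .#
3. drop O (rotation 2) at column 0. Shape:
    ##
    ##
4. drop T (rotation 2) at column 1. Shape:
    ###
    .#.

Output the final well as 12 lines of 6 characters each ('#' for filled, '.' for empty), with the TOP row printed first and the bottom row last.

Drop 1: O rot1 at col 0 lands with bottom-row=0; cleared 0 line(s) (total 0); column heights now [2 2 0 0 0 0], max=2
Drop 2: S rot3 at col 2 lands with bottom-row=0; cleared 0 line(s) (total 0); column heights now [2 2 3 2 0 0], max=3
Drop 3: O rot2 at col 0 lands with bottom-row=2; cleared 0 line(s) (total 0); column heights now [4 4 3 2 0 0], max=4
Drop 4: T rot2 at col 1 lands with bottom-row=3; cleared 0 line(s) (total 0); column heights now [4 5 5 5 0 0], max=5

Answer: ......
......
......
......
......
......
......
.###..
###...
###...
####..
##.#..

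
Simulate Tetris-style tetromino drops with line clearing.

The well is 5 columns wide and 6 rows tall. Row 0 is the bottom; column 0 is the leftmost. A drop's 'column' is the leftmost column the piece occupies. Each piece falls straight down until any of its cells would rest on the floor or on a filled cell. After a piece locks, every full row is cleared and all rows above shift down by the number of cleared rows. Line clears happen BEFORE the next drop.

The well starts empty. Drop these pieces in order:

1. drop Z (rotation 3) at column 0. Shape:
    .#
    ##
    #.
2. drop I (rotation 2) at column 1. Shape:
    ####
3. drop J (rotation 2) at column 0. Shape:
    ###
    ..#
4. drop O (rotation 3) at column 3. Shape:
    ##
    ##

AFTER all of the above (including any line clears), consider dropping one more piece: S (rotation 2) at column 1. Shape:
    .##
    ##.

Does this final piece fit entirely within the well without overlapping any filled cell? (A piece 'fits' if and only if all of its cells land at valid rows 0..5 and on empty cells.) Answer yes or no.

Answer: no

Derivation:
Drop 1: Z rot3 at col 0 lands with bottom-row=0; cleared 0 line(s) (total 0); column heights now [2 3 0 0 0], max=3
Drop 2: I rot2 at col 1 lands with bottom-row=3; cleared 0 line(s) (total 0); column heights now [2 4 4 4 4], max=4
Drop 3: J rot2 at col 0 lands with bottom-row=4; cleared 0 line(s) (total 0); column heights now [6 6 6 4 4], max=6
Drop 4: O rot3 at col 3 lands with bottom-row=4; cleared 1 line(s) (total 1); column heights now [2 4 5 5 5], max=5
Test piece S rot2 at col 1 (width 3): heights before test = [2 4 5 5 5]; fits = False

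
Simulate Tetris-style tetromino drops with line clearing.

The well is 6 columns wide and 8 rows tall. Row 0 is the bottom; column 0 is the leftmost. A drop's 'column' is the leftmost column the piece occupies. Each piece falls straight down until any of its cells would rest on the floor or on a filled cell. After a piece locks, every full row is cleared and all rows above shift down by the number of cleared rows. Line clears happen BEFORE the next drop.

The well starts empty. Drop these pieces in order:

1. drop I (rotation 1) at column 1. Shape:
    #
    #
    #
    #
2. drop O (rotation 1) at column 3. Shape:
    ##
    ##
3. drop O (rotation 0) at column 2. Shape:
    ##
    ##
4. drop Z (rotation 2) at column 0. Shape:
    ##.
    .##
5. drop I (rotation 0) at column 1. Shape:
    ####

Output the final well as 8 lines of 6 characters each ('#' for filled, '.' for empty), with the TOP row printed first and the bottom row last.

Drop 1: I rot1 at col 1 lands with bottom-row=0; cleared 0 line(s) (total 0); column heights now [0 4 0 0 0 0], max=4
Drop 2: O rot1 at col 3 lands with bottom-row=0; cleared 0 line(s) (total 0); column heights now [0 4 0 2 2 0], max=4
Drop 3: O rot0 at col 2 lands with bottom-row=2; cleared 0 line(s) (total 0); column heights now [0 4 4 4 2 0], max=4
Drop 4: Z rot2 at col 0 lands with bottom-row=4; cleared 0 line(s) (total 0); column heights now [6 6 5 4 2 0], max=6
Drop 5: I rot0 at col 1 lands with bottom-row=6; cleared 0 line(s) (total 0); column heights now [6 7 7 7 7 0], max=7

Answer: ......
.####.
##....
.##...
.###..
.###..
.#.##.
.#.##.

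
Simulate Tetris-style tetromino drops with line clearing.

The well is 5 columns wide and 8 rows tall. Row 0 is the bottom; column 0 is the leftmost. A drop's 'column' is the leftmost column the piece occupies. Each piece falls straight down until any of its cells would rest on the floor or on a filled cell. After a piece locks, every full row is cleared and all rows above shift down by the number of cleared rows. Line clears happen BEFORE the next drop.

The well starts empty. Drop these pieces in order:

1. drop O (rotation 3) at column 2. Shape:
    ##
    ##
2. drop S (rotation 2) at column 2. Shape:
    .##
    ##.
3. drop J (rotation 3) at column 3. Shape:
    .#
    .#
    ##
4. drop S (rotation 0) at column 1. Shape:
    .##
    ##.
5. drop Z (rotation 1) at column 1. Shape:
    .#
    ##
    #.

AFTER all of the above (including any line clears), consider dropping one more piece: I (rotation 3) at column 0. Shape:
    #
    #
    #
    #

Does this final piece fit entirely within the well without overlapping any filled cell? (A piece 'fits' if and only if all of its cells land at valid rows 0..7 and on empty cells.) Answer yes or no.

Drop 1: O rot3 at col 2 lands with bottom-row=0; cleared 0 line(s) (total 0); column heights now [0 0 2 2 0], max=2
Drop 2: S rot2 at col 2 lands with bottom-row=2; cleared 0 line(s) (total 0); column heights now [0 0 3 4 4], max=4
Drop 3: J rot3 at col 3 lands with bottom-row=4; cleared 0 line(s) (total 0); column heights now [0 0 3 5 7], max=7
Drop 4: S rot0 at col 1 lands with bottom-row=4; cleared 0 line(s) (total 0); column heights now [0 5 6 6 7], max=7
Drop 5: Z rot1 at col 1 lands with bottom-row=5; cleared 0 line(s) (total 0); column heights now [0 7 8 6 7], max=8
Test piece I rot3 at col 0 (width 1): heights before test = [0 7 8 6 7]; fits = True

Answer: yes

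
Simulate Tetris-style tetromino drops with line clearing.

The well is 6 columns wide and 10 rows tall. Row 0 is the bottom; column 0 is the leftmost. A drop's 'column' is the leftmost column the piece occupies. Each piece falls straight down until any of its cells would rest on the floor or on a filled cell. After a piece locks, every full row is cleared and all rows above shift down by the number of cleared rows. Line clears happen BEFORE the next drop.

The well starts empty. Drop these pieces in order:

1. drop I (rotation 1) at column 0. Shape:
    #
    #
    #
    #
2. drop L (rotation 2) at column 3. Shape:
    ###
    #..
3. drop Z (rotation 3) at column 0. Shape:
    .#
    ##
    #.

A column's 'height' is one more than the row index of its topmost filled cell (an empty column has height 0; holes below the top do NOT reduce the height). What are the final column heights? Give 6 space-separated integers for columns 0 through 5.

Drop 1: I rot1 at col 0 lands with bottom-row=0; cleared 0 line(s) (total 0); column heights now [4 0 0 0 0 0], max=4
Drop 2: L rot2 at col 3 lands with bottom-row=0; cleared 0 line(s) (total 0); column heights now [4 0 0 2 2 2], max=4
Drop 3: Z rot3 at col 0 lands with bottom-row=4; cleared 0 line(s) (total 0); column heights now [6 7 0 2 2 2], max=7

Answer: 6 7 0 2 2 2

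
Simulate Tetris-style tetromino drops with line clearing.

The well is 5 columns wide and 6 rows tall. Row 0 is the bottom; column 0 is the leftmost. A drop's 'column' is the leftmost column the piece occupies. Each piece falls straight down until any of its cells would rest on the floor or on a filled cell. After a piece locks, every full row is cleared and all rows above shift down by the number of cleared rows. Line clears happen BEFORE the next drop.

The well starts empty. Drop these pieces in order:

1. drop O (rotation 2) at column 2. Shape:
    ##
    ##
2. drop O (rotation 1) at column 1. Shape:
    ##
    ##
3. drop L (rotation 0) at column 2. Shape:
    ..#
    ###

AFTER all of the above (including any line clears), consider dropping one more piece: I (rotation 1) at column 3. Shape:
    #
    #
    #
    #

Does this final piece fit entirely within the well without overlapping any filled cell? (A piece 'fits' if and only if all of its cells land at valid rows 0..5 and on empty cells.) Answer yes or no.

Answer: no

Derivation:
Drop 1: O rot2 at col 2 lands with bottom-row=0; cleared 0 line(s) (total 0); column heights now [0 0 2 2 0], max=2
Drop 2: O rot1 at col 1 lands with bottom-row=2; cleared 0 line(s) (total 0); column heights now [0 4 4 2 0], max=4
Drop 3: L rot0 at col 2 lands with bottom-row=4; cleared 0 line(s) (total 0); column heights now [0 4 5 5 6], max=6
Test piece I rot1 at col 3 (width 1): heights before test = [0 4 5 5 6]; fits = False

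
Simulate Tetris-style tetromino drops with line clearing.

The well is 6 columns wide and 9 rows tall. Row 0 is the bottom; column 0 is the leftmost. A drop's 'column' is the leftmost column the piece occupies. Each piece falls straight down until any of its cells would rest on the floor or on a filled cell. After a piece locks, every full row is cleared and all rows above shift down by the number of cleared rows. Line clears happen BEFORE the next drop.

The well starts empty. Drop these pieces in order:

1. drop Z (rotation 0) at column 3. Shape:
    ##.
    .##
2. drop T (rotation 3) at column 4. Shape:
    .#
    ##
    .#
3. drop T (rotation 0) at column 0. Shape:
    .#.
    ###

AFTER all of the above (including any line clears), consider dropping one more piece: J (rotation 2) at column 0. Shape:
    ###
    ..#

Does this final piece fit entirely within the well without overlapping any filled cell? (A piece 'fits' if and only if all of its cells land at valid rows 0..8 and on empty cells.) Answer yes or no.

Answer: yes

Derivation:
Drop 1: Z rot0 at col 3 lands with bottom-row=0; cleared 0 line(s) (total 0); column heights now [0 0 0 2 2 1], max=2
Drop 2: T rot3 at col 4 lands with bottom-row=1; cleared 0 line(s) (total 0); column heights now [0 0 0 2 3 4], max=4
Drop 3: T rot0 at col 0 lands with bottom-row=0; cleared 0 line(s) (total 0); column heights now [1 2 1 2 3 4], max=4
Test piece J rot2 at col 0 (width 3): heights before test = [1 2 1 2 3 4]; fits = True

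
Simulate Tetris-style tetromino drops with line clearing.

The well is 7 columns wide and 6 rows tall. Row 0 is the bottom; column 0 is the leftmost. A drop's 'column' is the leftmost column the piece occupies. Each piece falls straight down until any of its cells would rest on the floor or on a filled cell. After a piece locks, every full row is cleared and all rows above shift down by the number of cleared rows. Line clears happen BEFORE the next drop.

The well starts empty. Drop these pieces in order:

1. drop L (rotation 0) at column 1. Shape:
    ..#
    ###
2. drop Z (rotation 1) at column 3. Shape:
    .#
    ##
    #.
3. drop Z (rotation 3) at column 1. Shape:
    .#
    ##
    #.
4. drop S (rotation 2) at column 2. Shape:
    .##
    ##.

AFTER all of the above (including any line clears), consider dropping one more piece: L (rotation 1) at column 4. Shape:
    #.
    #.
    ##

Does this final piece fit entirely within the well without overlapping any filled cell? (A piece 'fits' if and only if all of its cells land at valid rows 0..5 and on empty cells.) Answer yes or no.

Answer: no

Derivation:
Drop 1: L rot0 at col 1 lands with bottom-row=0; cleared 0 line(s) (total 0); column heights now [0 1 1 2 0 0 0], max=2
Drop 2: Z rot1 at col 3 lands with bottom-row=2; cleared 0 line(s) (total 0); column heights now [0 1 1 4 5 0 0], max=5
Drop 3: Z rot3 at col 1 lands with bottom-row=1; cleared 0 line(s) (total 0); column heights now [0 3 4 4 5 0 0], max=5
Drop 4: S rot2 at col 2 lands with bottom-row=4; cleared 0 line(s) (total 0); column heights now [0 3 5 6 6 0 0], max=6
Test piece L rot1 at col 4 (width 2): heights before test = [0 3 5 6 6 0 0]; fits = False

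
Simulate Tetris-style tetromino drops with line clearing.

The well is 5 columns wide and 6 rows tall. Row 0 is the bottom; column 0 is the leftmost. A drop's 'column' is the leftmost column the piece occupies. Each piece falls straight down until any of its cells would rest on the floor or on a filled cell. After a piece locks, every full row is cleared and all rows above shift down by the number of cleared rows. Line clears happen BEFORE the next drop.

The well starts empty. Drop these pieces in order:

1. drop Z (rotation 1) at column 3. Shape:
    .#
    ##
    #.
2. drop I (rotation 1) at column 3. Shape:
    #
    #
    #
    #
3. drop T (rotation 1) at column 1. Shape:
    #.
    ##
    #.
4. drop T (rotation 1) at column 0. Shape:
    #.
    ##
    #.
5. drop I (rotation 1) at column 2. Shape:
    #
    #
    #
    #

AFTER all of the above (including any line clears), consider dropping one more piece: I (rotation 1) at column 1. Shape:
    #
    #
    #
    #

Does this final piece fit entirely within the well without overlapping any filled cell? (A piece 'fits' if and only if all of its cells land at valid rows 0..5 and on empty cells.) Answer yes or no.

Drop 1: Z rot1 at col 3 lands with bottom-row=0; cleared 0 line(s) (total 0); column heights now [0 0 0 2 3], max=3
Drop 2: I rot1 at col 3 lands with bottom-row=2; cleared 0 line(s) (total 0); column heights now [0 0 0 6 3], max=6
Drop 3: T rot1 at col 1 lands with bottom-row=0; cleared 0 line(s) (total 0); column heights now [0 3 2 6 3], max=6
Drop 4: T rot1 at col 0 lands with bottom-row=2; cleared 0 line(s) (total 0); column heights now [5 4 2 6 3], max=6
Drop 5: I rot1 at col 2 lands with bottom-row=2; cleared 1 line(s) (total 1); column heights now [4 3 5 5 2], max=5
Test piece I rot1 at col 1 (width 1): heights before test = [4 3 5 5 2]; fits = False

Answer: no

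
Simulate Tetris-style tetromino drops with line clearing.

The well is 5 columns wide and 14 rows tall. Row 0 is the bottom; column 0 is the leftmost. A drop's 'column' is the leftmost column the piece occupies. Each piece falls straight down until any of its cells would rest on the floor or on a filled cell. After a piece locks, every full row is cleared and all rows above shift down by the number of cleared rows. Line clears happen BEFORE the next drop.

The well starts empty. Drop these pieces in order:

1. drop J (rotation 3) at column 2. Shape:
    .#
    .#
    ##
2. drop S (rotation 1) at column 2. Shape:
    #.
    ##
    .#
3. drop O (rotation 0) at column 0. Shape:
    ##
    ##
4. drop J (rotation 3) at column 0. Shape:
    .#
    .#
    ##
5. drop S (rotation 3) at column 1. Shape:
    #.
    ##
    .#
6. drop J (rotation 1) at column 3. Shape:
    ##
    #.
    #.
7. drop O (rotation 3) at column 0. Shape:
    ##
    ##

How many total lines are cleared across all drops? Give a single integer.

Answer: 0

Derivation:
Drop 1: J rot3 at col 2 lands with bottom-row=0; cleared 0 line(s) (total 0); column heights now [0 0 1 3 0], max=3
Drop 2: S rot1 at col 2 lands with bottom-row=3; cleared 0 line(s) (total 0); column heights now [0 0 6 5 0], max=6
Drop 3: O rot0 at col 0 lands with bottom-row=0; cleared 0 line(s) (total 0); column heights now [2 2 6 5 0], max=6
Drop 4: J rot3 at col 0 lands with bottom-row=2; cleared 0 line(s) (total 0); column heights now [3 5 6 5 0], max=6
Drop 5: S rot3 at col 1 lands with bottom-row=6; cleared 0 line(s) (total 0); column heights now [3 9 8 5 0], max=9
Drop 6: J rot1 at col 3 lands with bottom-row=5; cleared 0 line(s) (total 0); column heights now [3 9 8 8 8], max=9
Drop 7: O rot3 at col 0 lands with bottom-row=9; cleared 0 line(s) (total 0); column heights now [11 11 8 8 8], max=11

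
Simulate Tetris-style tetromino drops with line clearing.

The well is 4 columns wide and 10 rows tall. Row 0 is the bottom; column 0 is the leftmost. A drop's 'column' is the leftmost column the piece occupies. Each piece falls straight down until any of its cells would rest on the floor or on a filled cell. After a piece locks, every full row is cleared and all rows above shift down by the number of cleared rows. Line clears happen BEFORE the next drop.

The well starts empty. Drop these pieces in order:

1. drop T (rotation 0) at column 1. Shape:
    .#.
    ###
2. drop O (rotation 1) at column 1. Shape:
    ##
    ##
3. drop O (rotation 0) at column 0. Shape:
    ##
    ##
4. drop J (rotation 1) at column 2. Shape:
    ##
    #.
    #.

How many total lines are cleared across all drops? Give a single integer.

Drop 1: T rot0 at col 1 lands with bottom-row=0; cleared 0 line(s) (total 0); column heights now [0 1 2 1], max=2
Drop 2: O rot1 at col 1 lands with bottom-row=2; cleared 0 line(s) (total 0); column heights now [0 4 4 1], max=4
Drop 3: O rot0 at col 0 lands with bottom-row=4; cleared 0 line(s) (total 0); column heights now [6 6 4 1], max=6
Drop 4: J rot1 at col 2 lands with bottom-row=4; cleared 0 line(s) (total 0); column heights now [6 6 7 7], max=7

Answer: 0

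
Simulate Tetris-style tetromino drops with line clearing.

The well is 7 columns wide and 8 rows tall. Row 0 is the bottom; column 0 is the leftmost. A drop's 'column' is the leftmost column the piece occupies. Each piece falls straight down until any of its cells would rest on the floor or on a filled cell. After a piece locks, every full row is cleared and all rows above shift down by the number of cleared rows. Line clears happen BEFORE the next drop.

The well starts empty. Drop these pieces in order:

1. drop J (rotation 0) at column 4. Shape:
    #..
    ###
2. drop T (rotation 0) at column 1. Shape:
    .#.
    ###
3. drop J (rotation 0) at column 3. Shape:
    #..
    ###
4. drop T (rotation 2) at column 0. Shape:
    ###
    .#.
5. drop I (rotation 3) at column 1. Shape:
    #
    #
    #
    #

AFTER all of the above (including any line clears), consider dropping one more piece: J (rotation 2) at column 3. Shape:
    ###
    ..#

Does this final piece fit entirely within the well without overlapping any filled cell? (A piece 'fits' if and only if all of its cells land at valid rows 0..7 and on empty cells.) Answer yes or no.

Drop 1: J rot0 at col 4 lands with bottom-row=0; cleared 0 line(s) (total 0); column heights now [0 0 0 0 2 1 1], max=2
Drop 2: T rot0 at col 1 lands with bottom-row=0; cleared 0 line(s) (total 0); column heights now [0 1 2 1 2 1 1], max=2
Drop 3: J rot0 at col 3 lands with bottom-row=2; cleared 0 line(s) (total 0); column heights now [0 1 2 4 3 3 1], max=4
Drop 4: T rot2 at col 0 lands with bottom-row=1; cleared 0 line(s) (total 0); column heights now [3 3 3 4 3 3 1], max=4
Drop 5: I rot3 at col 1 lands with bottom-row=3; cleared 0 line(s) (total 0); column heights now [3 7 3 4 3 3 1], max=7
Test piece J rot2 at col 3 (width 3): heights before test = [3 7 3 4 3 3 1]; fits = True

Answer: yes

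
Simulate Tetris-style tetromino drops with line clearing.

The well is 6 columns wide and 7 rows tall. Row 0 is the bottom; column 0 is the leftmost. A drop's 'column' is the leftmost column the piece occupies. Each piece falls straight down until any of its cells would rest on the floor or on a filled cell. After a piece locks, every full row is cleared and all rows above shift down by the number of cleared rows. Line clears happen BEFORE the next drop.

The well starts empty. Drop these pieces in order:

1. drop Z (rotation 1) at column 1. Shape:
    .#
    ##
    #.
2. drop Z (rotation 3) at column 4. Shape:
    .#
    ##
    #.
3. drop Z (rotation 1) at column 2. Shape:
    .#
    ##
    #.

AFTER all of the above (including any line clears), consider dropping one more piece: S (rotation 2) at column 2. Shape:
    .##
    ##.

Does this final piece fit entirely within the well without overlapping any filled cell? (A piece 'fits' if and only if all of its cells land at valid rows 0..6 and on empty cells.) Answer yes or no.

Answer: no

Derivation:
Drop 1: Z rot1 at col 1 lands with bottom-row=0; cleared 0 line(s) (total 0); column heights now [0 2 3 0 0 0], max=3
Drop 2: Z rot3 at col 4 lands with bottom-row=0; cleared 0 line(s) (total 0); column heights now [0 2 3 0 2 3], max=3
Drop 3: Z rot1 at col 2 lands with bottom-row=3; cleared 0 line(s) (total 0); column heights now [0 2 5 6 2 3], max=6
Test piece S rot2 at col 2 (width 3): heights before test = [0 2 5 6 2 3]; fits = False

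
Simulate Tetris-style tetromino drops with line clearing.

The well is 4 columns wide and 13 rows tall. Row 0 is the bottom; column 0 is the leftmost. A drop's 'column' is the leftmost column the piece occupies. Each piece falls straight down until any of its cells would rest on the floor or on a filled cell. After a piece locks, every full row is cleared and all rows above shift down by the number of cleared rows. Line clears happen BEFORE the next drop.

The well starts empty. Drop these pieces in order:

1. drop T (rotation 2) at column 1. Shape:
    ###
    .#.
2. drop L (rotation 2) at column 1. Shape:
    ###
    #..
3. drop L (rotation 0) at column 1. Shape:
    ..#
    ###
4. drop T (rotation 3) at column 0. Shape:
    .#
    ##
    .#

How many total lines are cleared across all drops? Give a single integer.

Answer: 0

Derivation:
Drop 1: T rot2 at col 1 lands with bottom-row=0; cleared 0 line(s) (total 0); column heights now [0 2 2 2], max=2
Drop 2: L rot2 at col 1 lands with bottom-row=2; cleared 0 line(s) (total 0); column heights now [0 4 4 4], max=4
Drop 3: L rot0 at col 1 lands with bottom-row=4; cleared 0 line(s) (total 0); column heights now [0 5 5 6], max=6
Drop 4: T rot3 at col 0 lands with bottom-row=5; cleared 0 line(s) (total 0); column heights now [7 8 5 6], max=8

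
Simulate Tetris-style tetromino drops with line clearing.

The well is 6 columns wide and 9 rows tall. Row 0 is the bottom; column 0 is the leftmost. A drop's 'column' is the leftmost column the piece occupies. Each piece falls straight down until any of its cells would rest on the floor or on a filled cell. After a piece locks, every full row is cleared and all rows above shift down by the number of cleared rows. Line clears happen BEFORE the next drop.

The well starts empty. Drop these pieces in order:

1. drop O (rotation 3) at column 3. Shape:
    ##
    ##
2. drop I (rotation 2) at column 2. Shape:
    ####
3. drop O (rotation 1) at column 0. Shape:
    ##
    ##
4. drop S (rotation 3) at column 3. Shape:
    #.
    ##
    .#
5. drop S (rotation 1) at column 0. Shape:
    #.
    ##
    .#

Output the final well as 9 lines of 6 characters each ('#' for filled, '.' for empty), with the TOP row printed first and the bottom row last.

Drop 1: O rot3 at col 3 lands with bottom-row=0; cleared 0 line(s) (total 0); column heights now [0 0 0 2 2 0], max=2
Drop 2: I rot2 at col 2 lands with bottom-row=2; cleared 0 line(s) (total 0); column heights now [0 0 3 3 3 3], max=3
Drop 3: O rot1 at col 0 lands with bottom-row=0; cleared 0 line(s) (total 0); column heights now [2 2 3 3 3 3], max=3
Drop 4: S rot3 at col 3 lands with bottom-row=3; cleared 0 line(s) (total 0); column heights now [2 2 3 6 5 3], max=6
Drop 5: S rot1 at col 0 lands with bottom-row=2; cleared 0 line(s) (total 0); column heights now [5 4 3 6 5 3], max=6

Answer: ......
......
......
...#..
#..##.
##..#.
.#####
##.##.
##.##.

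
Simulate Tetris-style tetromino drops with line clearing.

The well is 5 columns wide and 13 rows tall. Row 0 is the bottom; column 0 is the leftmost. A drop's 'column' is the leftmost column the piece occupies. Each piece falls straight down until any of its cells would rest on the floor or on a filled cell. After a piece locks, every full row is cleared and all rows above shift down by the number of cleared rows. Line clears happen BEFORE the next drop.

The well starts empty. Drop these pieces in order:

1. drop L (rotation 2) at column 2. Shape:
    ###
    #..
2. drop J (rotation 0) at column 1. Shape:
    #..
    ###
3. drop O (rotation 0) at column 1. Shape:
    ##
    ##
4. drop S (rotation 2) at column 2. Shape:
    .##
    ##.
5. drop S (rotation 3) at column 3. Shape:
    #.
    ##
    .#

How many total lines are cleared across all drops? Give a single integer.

Answer: 0

Derivation:
Drop 1: L rot2 at col 2 lands with bottom-row=0; cleared 0 line(s) (total 0); column heights now [0 0 2 2 2], max=2
Drop 2: J rot0 at col 1 lands with bottom-row=2; cleared 0 line(s) (total 0); column heights now [0 4 3 3 2], max=4
Drop 3: O rot0 at col 1 lands with bottom-row=4; cleared 0 line(s) (total 0); column heights now [0 6 6 3 2], max=6
Drop 4: S rot2 at col 2 lands with bottom-row=6; cleared 0 line(s) (total 0); column heights now [0 6 7 8 8], max=8
Drop 5: S rot3 at col 3 lands with bottom-row=8; cleared 0 line(s) (total 0); column heights now [0 6 7 11 10], max=11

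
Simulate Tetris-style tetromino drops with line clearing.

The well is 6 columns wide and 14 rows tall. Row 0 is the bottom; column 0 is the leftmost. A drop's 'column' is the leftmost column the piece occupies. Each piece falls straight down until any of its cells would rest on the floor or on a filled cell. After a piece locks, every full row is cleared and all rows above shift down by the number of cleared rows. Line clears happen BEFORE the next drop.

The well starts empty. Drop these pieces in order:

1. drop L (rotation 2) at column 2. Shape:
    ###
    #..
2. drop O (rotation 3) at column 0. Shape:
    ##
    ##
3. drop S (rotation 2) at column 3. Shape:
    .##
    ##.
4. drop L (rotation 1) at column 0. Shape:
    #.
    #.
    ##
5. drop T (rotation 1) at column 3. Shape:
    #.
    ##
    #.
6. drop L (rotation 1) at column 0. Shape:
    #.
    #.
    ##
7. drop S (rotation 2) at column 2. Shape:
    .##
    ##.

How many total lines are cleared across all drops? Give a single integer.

Answer: 0

Derivation:
Drop 1: L rot2 at col 2 lands with bottom-row=0; cleared 0 line(s) (total 0); column heights now [0 0 2 2 2 0], max=2
Drop 2: O rot3 at col 0 lands with bottom-row=0; cleared 0 line(s) (total 0); column heights now [2 2 2 2 2 0], max=2
Drop 3: S rot2 at col 3 lands with bottom-row=2; cleared 0 line(s) (total 0); column heights now [2 2 2 3 4 4], max=4
Drop 4: L rot1 at col 0 lands with bottom-row=2; cleared 0 line(s) (total 0); column heights now [5 3 2 3 4 4], max=5
Drop 5: T rot1 at col 3 lands with bottom-row=3; cleared 0 line(s) (total 0); column heights now [5 3 2 6 5 4], max=6
Drop 6: L rot1 at col 0 lands with bottom-row=5; cleared 0 line(s) (total 0); column heights now [8 6 2 6 5 4], max=8
Drop 7: S rot2 at col 2 lands with bottom-row=6; cleared 0 line(s) (total 0); column heights now [8 6 7 8 8 4], max=8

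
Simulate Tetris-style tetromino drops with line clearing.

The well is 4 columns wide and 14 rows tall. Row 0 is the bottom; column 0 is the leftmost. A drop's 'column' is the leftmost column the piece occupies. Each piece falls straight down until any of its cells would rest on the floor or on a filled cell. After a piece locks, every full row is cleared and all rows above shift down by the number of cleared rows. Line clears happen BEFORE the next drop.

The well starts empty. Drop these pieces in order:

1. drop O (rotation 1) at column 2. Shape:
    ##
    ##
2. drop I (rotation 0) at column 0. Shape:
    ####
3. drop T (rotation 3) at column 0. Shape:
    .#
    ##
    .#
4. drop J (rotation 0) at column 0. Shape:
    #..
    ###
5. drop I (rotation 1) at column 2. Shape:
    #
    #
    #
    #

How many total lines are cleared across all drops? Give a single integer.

Drop 1: O rot1 at col 2 lands with bottom-row=0; cleared 0 line(s) (total 0); column heights now [0 0 2 2], max=2
Drop 2: I rot0 at col 0 lands with bottom-row=2; cleared 1 line(s) (total 1); column heights now [0 0 2 2], max=2
Drop 3: T rot3 at col 0 lands with bottom-row=0; cleared 1 line(s) (total 2); column heights now [0 2 1 1], max=2
Drop 4: J rot0 at col 0 lands with bottom-row=2; cleared 0 line(s) (total 2); column heights now [4 3 3 1], max=4
Drop 5: I rot1 at col 2 lands with bottom-row=3; cleared 0 line(s) (total 2); column heights now [4 3 7 1], max=7

Answer: 2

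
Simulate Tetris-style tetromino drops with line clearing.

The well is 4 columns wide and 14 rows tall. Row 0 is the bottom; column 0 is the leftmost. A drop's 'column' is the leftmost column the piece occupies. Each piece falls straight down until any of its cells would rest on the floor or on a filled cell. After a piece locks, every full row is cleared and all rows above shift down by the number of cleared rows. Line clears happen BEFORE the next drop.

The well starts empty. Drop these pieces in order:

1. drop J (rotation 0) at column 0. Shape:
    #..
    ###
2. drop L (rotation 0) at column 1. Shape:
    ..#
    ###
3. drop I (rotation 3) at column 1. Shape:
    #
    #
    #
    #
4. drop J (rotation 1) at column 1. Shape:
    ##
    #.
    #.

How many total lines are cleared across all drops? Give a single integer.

Answer: 1

Derivation:
Drop 1: J rot0 at col 0 lands with bottom-row=0; cleared 0 line(s) (total 0); column heights now [2 1 1 0], max=2
Drop 2: L rot0 at col 1 lands with bottom-row=1; cleared 1 line(s) (total 1); column heights now [1 1 1 2], max=2
Drop 3: I rot3 at col 1 lands with bottom-row=1; cleared 0 line(s) (total 1); column heights now [1 5 1 2], max=5
Drop 4: J rot1 at col 1 lands with bottom-row=5; cleared 0 line(s) (total 1); column heights now [1 8 8 2], max=8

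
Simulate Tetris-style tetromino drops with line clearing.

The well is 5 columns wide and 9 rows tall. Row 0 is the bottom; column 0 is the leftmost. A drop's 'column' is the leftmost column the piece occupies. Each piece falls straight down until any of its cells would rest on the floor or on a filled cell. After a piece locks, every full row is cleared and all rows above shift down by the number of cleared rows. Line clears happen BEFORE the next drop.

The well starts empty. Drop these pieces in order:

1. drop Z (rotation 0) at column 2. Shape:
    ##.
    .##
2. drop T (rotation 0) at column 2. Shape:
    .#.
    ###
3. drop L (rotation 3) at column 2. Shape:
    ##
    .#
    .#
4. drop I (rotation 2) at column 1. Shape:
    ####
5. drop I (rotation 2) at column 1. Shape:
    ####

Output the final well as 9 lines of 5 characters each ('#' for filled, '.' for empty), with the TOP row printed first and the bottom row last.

Answer: .####
.####
..##.
...#.
...#.
...#.
..###
..##.
...##

Derivation:
Drop 1: Z rot0 at col 2 lands with bottom-row=0; cleared 0 line(s) (total 0); column heights now [0 0 2 2 1], max=2
Drop 2: T rot0 at col 2 lands with bottom-row=2; cleared 0 line(s) (total 0); column heights now [0 0 3 4 3], max=4
Drop 3: L rot3 at col 2 lands with bottom-row=4; cleared 0 line(s) (total 0); column heights now [0 0 7 7 3], max=7
Drop 4: I rot2 at col 1 lands with bottom-row=7; cleared 0 line(s) (total 0); column heights now [0 8 8 8 8], max=8
Drop 5: I rot2 at col 1 lands with bottom-row=8; cleared 0 line(s) (total 0); column heights now [0 9 9 9 9], max=9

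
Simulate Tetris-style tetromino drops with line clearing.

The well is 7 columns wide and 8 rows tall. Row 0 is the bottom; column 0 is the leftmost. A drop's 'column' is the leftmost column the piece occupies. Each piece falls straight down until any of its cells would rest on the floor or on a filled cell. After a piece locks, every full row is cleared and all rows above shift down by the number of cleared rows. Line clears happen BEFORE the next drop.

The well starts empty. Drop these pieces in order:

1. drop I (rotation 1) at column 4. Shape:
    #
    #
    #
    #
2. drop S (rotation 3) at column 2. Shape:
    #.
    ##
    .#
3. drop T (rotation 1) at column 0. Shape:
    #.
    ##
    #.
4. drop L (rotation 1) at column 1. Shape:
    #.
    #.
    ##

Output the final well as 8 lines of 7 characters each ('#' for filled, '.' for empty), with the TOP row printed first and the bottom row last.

Answer: .......
.......
.#.....
.#.....
.##.#..
#.#.#..
#####..
#..##..

Derivation:
Drop 1: I rot1 at col 4 lands with bottom-row=0; cleared 0 line(s) (total 0); column heights now [0 0 0 0 4 0 0], max=4
Drop 2: S rot3 at col 2 lands with bottom-row=0; cleared 0 line(s) (total 0); column heights now [0 0 3 2 4 0 0], max=4
Drop 3: T rot1 at col 0 lands with bottom-row=0; cleared 0 line(s) (total 0); column heights now [3 2 3 2 4 0 0], max=4
Drop 4: L rot1 at col 1 lands with bottom-row=3; cleared 0 line(s) (total 0); column heights now [3 6 4 2 4 0 0], max=6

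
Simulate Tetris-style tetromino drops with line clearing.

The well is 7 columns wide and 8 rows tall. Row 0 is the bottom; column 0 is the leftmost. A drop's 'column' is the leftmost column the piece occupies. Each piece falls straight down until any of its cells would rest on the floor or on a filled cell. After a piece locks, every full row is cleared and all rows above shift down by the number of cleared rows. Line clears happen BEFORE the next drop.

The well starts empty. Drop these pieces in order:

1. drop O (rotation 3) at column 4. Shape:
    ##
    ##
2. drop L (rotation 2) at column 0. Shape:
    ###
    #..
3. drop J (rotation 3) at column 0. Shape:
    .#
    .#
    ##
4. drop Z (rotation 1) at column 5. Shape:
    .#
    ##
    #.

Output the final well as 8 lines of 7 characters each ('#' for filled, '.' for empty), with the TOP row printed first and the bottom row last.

Drop 1: O rot3 at col 4 lands with bottom-row=0; cleared 0 line(s) (total 0); column heights now [0 0 0 0 2 2 0], max=2
Drop 2: L rot2 at col 0 lands with bottom-row=0; cleared 0 line(s) (total 0); column heights now [2 2 2 0 2 2 0], max=2
Drop 3: J rot3 at col 0 lands with bottom-row=2; cleared 0 line(s) (total 0); column heights now [3 5 2 0 2 2 0], max=5
Drop 4: Z rot1 at col 5 lands with bottom-row=2; cleared 0 line(s) (total 0); column heights now [3 5 2 0 2 4 5], max=5

Answer: .......
.......
.......
.#....#
.#...##
##...#.
###.##.
#...##.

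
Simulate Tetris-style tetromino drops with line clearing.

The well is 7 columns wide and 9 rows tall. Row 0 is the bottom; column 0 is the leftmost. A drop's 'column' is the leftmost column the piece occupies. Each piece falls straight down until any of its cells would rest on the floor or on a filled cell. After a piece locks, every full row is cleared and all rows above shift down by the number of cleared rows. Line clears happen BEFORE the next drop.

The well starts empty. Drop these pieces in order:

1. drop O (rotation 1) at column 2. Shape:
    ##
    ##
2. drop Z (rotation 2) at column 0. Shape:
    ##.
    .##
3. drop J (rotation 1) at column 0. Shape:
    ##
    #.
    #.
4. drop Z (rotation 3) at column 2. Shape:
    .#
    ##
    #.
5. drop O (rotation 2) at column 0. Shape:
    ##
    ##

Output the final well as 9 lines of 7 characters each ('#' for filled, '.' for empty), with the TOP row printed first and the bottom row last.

Answer: ##.....
##.....
##.....
#..#...
#.##...
###....
.##....
..##...
..##...

Derivation:
Drop 1: O rot1 at col 2 lands with bottom-row=0; cleared 0 line(s) (total 0); column heights now [0 0 2 2 0 0 0], max=2
Drop 2: Z rot2 at col 0 lands with bottom-row=2; cleared 0 line(s) (total 0); column heights now [4 4 3 2 0 0 0], max=4
Drop 3: J rot1 at col 0 lands with bottom-row=4; cleared 0 line(s) (total 0); column heights now [7 7 3 2 0 0 0], max=7
Drop 4: Z rot3 at col 2 lands with bottom-row=3; cleared 0 line(s) (total 0); column heights now [7 7 5 6 0 0 0], max=7
Drop 5: O rot2 at col 0 lands with bottom-row=7; cleared 0 line(s) (total 0); column heights now [9 9 5 6 0 0 0], max=9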